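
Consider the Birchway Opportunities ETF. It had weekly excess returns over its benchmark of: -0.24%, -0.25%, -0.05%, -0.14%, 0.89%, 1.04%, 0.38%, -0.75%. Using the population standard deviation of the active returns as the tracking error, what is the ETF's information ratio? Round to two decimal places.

0.19

r̄ = (-0.24 − 0.25 − 0.05 − 0.14 + 0.89 + 1.04 + 0.38 − 0.75) / 8 = 0.1100%
Σ(r − r̄)² = (-0.24 − 0.1100)² + (-0.25 − 0.1100)² + (-0.05 − 0.1100)² + … = 2.6260
population σ = √(2.6260 / 8) = √0.3283 = 0.5730%
IR = r̄ / tracking error = 0.1100 / 0.5730 = 0.1920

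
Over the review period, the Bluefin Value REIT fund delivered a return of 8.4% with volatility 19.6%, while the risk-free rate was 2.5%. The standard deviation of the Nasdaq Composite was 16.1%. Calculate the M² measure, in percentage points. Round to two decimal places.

7.35

Sharpe = (Rp − Rf) / σp = (8.4% − 2.5%) / 19.6% = 0.3010
M² = Rf + Sharpe × σm = 2.5% + 0.3010 × 16.1% = 7.3461%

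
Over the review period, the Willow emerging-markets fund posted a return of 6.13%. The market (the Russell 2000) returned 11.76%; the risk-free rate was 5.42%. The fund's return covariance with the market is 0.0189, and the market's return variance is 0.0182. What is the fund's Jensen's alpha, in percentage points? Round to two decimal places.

-5.87

β = Cov / Var = 0.0189 / 0.0182 = 1.0385
E[R] = Rf + β(Rm − Rf) = 5.42% + 1.0385 × (11.76% − 5.42%) = 12.0041%
α = Rp − E[R] = 6.13% − 12.0041% = -5.8741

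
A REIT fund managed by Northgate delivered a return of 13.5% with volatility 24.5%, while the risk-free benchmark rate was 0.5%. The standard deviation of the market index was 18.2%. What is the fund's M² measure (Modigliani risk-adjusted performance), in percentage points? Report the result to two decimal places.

Sharpe = (Rp − Rf) / σp = (13.5% − 0.5%) / 24.5% = 0.5306
M² = Rf + Sharpe × σm = 0.5% + 0.5306 × 18.2% = 10.1569%

10.16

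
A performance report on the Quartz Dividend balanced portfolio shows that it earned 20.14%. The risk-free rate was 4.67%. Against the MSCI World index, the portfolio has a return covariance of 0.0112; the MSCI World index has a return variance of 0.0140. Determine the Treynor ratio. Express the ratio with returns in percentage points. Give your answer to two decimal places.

19.34

β = Cov / Var = 0.0112 / 0.0140 = 0.8000
Treynor = (Rp − Rf) / β = (20.14% − 4.67%) / 0.8000 = 15.47 / 0.8000 = 19.3375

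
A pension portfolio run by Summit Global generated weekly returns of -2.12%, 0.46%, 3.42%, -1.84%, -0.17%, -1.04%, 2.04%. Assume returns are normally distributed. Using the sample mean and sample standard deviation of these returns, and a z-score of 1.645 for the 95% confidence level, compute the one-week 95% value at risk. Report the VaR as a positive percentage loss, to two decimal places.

r̄ = (-2.12 + 0.46 + 3.42 − 1.84 − 0.17 − 1.04 + 2.04) / 7 = 0.1071%
Σ(r − r̄)² = 24.9797; sample σ = √(24.9797/6) = 2.0404%
VaR = −(r̄ − z·σ) = −(0.1071 − 1.645 × 2.0404) = −(-3.2494) = 3.2494%

3.25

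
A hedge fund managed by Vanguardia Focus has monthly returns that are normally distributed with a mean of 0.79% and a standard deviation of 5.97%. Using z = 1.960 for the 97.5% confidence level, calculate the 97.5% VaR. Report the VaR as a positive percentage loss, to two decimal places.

10.91

VaR (as % loss) = −(μ − z·σ) = −(0.79% − 1.960 × 5.97%) = −(-10.9112%) = 10.9112%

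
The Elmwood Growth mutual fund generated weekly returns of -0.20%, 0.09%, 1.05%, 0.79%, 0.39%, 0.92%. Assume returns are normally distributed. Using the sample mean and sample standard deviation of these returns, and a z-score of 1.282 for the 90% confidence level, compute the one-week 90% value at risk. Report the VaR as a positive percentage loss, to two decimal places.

r̄ = (-0.2 + 0.09 + 1.05 + 0.79 + 0.39 + 0.92) / 6 = 0.5067%
Σ(r − r̄)² = 1.2329; sample σ = √(1.2329/5) = 0.4966%
VaR = −(r̄ − z·σ) = −(0.5067 − 1.282 × 0.4966) = −(-0.1299) = 0.1299%

0.13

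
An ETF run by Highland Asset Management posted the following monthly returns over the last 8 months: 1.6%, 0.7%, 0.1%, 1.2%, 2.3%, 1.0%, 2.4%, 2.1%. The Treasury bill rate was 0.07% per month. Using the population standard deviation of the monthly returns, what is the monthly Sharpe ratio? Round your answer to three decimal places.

r̄ = (1.6 + 0.7 + 0.1 + 1.2 + 2.3 + 1 + 2.4 + 2.1) / 8 = 1.4250%
Population σ = √[Σ(r − r̄)² / 8] = √[4.7150 / 8] = √0.5894 = 0.7677%
Sharpe = (r̄ − rf) / σ = (1.4250 − 0.07) / 0.7677 = 1.3550 / 0.7677 = 1.7650

1.765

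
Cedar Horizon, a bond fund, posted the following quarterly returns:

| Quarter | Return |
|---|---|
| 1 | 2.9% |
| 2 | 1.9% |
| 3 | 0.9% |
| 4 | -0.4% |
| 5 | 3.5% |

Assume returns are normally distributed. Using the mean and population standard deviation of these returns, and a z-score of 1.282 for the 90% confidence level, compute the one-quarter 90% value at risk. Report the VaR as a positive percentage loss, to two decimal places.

Mean return r̄ = 8.80 / 5 = 1.7600%
Population std dev = √[9.7520 / 5] = 1.3966%
VaR = −(r̄ − z·σ) = −(1.7600 − 1.282 × 1.3966) = −(-0.0304) = 0.0304%

0.03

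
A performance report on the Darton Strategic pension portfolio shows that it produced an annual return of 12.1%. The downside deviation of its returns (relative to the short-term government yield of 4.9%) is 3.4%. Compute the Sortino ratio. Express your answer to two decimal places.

2.12

Sortino = (Rp − Rf) / σd = (12.1% − 4.9%) / 3.4% = 7.20% / 3.4% = 2.1176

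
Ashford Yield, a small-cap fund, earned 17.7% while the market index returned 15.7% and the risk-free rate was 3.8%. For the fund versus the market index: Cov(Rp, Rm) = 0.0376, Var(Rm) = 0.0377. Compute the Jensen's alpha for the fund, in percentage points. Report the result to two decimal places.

2.03

β = Cov / Var = 0.0376 / 0.0377 = 0.9973
E[R] = Rf + β(Rm − Rf) = 3.8% + 0.9973 × (15.7% − 3.8%) = 15.6679%
α = Rp − E[R] = 17.7% − 15.6679% = 2.0321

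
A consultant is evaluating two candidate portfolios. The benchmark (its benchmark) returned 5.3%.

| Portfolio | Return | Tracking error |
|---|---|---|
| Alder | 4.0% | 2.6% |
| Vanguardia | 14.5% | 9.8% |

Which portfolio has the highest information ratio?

Vanguardia

Alder: IR = (4.0% − 5.3%) / 2.6% = -0.500
Vanguardia: IR = (14.5% − 5.3%) / 9.8% = 0.939
Highest: Vanguardia (0.939).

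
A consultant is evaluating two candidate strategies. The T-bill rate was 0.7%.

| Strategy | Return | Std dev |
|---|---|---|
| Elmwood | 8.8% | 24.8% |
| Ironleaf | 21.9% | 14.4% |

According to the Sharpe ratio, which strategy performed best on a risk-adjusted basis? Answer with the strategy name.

Elmwood: Sharpe ratio = (8.8% − 0.7%) / 24.8% = 0.327
Ironleaf: Sharpe ratio = (21.9% − 0.7%) / 14.4% = 1.472
Highest: Ironleaf (1.472).

Ironleaf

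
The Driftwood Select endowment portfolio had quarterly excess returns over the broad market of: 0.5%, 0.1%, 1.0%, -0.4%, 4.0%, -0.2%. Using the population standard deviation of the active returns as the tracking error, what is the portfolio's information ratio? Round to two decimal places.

0.56

μ = (0.5 + 0.1 + 1 − 0.4 + 4 − 0.2) / 6 = 5.00 / 6 = 0.8333%
Population σ = √[Σ(r − μ)² / 6] = √[13.2933 / 6] = √2.2156 = 1.4885%
IR = μ / tracking error = 0.8333 / 1.4885 = 0.5598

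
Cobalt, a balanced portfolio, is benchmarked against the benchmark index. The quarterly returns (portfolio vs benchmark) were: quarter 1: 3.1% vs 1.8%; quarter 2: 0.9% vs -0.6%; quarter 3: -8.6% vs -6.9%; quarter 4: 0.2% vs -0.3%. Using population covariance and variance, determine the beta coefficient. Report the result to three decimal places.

r̄p = -1.1000%,  r̄m = -1.5000%
Cov = Σ(rp − r̄p)(rm − r̄m) / 4 = 14.4300
Var(rm) = Σ(rm − r̄m)² / 4 = 10.5750
β = Cov / Var = 14.4300 / 10.5750 = 1.3645

1.365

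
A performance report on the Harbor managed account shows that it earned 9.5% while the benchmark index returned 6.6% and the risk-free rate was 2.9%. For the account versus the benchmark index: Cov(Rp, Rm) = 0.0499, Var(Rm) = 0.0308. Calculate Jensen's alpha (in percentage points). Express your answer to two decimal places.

β = Cov / Var = 0.0499 / 0.0308 = 1.6201
E[R] = Rf + β(Rm − Rf) = 2.9% + 1.6201 × (6.6% − 2.9%) = 8.8944%
α = Rp − E[R] = 9.5% − 8.8944% = 0.6056

0.61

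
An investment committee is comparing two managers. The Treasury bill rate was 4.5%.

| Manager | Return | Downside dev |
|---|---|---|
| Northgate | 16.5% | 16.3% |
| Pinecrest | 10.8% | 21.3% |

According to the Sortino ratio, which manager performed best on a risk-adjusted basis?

Northgate: Sortino ratio = (16.5% − 4.5%) / 16.3% = 0.736
Pinecrest: Sortino ratio = (10.8% − 4.5%) / 21.3% = 0.296
Highest: Northgate (0.736).

Northgate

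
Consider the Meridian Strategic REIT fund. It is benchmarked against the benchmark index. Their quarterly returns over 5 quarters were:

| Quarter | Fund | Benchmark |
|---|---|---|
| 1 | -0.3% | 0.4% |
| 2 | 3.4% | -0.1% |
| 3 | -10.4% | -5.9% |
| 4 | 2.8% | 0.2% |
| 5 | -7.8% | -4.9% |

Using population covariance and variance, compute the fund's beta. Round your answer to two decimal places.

1.97

r̄p = -2.4600%,  r̄m = -2.0600%
Cov = Σ(rp − r̄p)(rm − r̄m) / 5 = 14.8684
Var(rm) = Σ(rm − r̄m)² / 5 = 7.5624
β = Cov / Var = 14.8684 / 7.5624 = 1.9661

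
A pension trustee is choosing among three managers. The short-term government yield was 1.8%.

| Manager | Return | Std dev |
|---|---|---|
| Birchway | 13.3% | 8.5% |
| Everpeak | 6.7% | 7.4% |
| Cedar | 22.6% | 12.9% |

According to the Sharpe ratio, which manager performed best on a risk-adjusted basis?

Cedar

Birchway: Sharpe ratio = (13.3% − 1.8%) / 8.5% = 1.353
Everpeak: Sharpe ratio = (6.7% − 1.8%) / 7.4% = 0.662
Cedar: Sharpe ratio = (22.6% − 1.8%) / 12.9% = 1.612
Highest: Cedar (1.612).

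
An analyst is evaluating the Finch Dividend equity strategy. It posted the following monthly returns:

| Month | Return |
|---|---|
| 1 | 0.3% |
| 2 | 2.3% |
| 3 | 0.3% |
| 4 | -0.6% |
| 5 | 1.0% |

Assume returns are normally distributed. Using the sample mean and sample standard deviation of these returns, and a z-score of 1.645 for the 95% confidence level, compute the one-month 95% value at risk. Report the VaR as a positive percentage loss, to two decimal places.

1.11

r̄ = (0.3 + 2.3 + 0.3 − 0.6 + 1) / 5 = 0.6600%
Σ(r − r̄)² = (0.3 − 0.6600)² + (2.3 − 0.6600)² + (0.3 − 0.6600)² + … = 4.6520
sample σ = √(4.6520 / 4) = √1.1630 = 1.0784%
VaR = −(r̄ − z·σ) = −(0.6600 − 1.645 × 1.0784) = −(-1.1140) = 1.1140%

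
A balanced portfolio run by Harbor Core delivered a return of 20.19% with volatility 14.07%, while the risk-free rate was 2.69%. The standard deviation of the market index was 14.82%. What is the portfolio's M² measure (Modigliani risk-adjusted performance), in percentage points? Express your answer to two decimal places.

21.12

Sharpe = (Rp − Rf) / σp = (20.19% − 2.69%) / 14.07% = 1.2438
M² = Rf + Sharpe × σm = 2.69% + 1.2438 × 14.82% = 21.1231%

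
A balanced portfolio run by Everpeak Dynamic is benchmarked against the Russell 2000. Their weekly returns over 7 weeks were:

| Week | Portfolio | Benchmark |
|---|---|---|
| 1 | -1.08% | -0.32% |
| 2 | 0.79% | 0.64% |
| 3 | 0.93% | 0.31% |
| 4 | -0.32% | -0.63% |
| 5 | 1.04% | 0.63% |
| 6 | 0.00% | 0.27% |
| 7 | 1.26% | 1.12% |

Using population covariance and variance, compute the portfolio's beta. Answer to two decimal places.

1.24

r̄p = 0.3743%,  r̄m = 0.2886%
Cov = Σ(rp − r̄p)(rm − r̄m) / 7 = 0.3788
Var(rm) = Σ(rm − r̄m)² / 7 = 0.3066
β = Cov / Var = 0.3788 / 0.3066 = 1.2355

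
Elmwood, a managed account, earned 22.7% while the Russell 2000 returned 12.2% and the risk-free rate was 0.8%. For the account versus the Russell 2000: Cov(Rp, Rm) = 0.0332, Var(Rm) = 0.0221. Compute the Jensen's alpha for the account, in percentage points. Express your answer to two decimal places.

β = Cov / Var = 0.0332 / 0.0221 = 1.5023
E[R] = Rf + β(Rm − Rf) = 0.8% + 1.5023 × (12.2% − 0.8%) = 17.9262%
α = Rp − E[R] = 22.7% − 17.9262% = 4.7738

4.77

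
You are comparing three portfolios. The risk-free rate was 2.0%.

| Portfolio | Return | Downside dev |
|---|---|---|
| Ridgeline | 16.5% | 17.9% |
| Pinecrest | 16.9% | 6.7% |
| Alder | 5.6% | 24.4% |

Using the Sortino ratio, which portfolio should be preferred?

Pinecrest

Ridgeline: Sortino ratio = (16.5% − 2.0%) / 17.9% = 0.810
Pinecrest: Sortino ratio = (16.9% − 2.0%) / 6.7% = 2.224
Alder: Sortino ratio = (5.6% − 2.0%) / 24.4% = 0.148
Highest: Pinecrest (2.224).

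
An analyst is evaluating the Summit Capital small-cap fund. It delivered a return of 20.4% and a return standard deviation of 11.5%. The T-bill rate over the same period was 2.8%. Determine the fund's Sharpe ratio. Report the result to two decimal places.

Sharpe = (Rp − Rf) / σp = (20.4% − 2.8%) / 11.5% = 17.60% / 11.5% = 1.5304

1.53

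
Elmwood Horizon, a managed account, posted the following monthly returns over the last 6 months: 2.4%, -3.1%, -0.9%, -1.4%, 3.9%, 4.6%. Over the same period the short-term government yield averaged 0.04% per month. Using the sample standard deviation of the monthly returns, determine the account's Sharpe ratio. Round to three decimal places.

0.279

r̄ = (2.4 − 3.1 − 0.9 − 1.4 + 3.9 + 4.6) / 6 = 5.50 / 6 = 0.9167%
Sample std dev = √[49.4683 / 5] = 3.1454%
Sharpe = (r̄ − rf) / σ = (0.9167 − 0.04) / 3.1454 = 0.8767 / 3.1454 = 0.2787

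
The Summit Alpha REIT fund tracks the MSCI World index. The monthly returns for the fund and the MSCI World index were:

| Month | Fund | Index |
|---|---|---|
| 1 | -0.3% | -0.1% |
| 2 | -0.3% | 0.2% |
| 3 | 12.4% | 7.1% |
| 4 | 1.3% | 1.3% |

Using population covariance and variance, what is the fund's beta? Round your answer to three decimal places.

1.815

r̄p = 3.2750%,  r̄m = 2.1250%
Cov = Σ(rp − r̄p)(rm − r̄m) / 4 = 15.4656
Var(rm) = Σ(rm − r̄m)² / 4 = 8.5219
β = Cov / Var = 15.4656 / 8.5219 = 1.8148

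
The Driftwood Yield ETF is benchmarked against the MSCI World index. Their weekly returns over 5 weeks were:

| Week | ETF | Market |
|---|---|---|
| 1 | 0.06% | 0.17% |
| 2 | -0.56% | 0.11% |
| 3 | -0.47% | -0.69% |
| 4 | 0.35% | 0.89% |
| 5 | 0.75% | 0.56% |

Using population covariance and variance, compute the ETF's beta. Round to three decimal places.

r̄p = 0.0260%,  r̄m = 0.2080%
Cov = Σ(rp − r̄p)(rm − r̄m) / 5 = 0.1955
Var(rm) = Σ(rm − r̄m)² / 5 = 0.2813
β = Cov / Var = 0.1955 / 0.2813 = 0.6950

0.695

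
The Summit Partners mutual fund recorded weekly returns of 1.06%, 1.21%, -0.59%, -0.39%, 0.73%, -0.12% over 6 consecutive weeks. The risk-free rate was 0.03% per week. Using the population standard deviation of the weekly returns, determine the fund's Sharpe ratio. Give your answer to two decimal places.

0.40

r̄ = (1.06 + 1.21 − 0.59 − 0.39 + 0.73 − 0.12) / 6 = 1.900 / 6 = 0.3167%
Σ(r − r̄)² = 3.0335; population σ = √(3.0335/6) = 0.7110%
Sharpe = (r̄ − rf) / σ = (0.3167 − 0.03) / 0.7110 = 0.2867 / 0.7110 = 0.4032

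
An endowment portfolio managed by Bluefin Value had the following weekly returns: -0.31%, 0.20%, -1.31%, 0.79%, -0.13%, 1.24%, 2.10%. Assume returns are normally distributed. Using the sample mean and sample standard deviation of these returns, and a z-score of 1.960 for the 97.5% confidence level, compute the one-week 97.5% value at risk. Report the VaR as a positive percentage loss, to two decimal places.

1.82

Mean return r̄ = 2.580 / 7 = 0.3686%
Σ(r − r̄)² = (-0.31 − 0.3686)² + (0.2 − 0.3686)² + (-1.31 − 0.3686)² + … = 7.4899
σ = √[7.4899 / 6] = 1.1173%
VaR = −(r̄ − z·σ) = −(0.3686 − 1.960 × 1.1173) = −(-1.8213) = 1.8213%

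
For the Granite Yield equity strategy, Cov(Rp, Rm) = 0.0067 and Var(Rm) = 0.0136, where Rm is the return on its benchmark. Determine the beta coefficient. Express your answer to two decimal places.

β = Cov(Rp, Rm) / Var(Rm) = 0.0067 / 0.0136 = 0.4926

0.49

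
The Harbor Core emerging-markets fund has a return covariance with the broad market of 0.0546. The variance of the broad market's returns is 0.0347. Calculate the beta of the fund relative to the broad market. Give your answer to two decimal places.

β = Cov(Rp, Rm) / Var(Rm) = 0.0546 / 0.0347 = 1.5735

1.57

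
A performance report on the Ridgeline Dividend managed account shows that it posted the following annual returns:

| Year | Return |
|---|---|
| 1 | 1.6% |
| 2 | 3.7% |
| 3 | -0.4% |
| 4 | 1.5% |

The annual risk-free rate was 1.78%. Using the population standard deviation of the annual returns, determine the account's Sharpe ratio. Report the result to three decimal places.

r̄ = (1.6 + 3.7 − 0.4 + 1.5) / 4 = 6.40 / 4 = 1.6000%
Σ(r − r̄)² = (1.6 − 1.6000)² + (3.7 − 1.6000)² + … = 8.4200
population σ = √(8.4200 / 4) = √2.1050 = 1.4509%
Sharpe = (r̄ − rf) / σ = (1.6000 − 1.78) / 1.4509 = -0.1800 / 1.4509 = -0.1241

-0.124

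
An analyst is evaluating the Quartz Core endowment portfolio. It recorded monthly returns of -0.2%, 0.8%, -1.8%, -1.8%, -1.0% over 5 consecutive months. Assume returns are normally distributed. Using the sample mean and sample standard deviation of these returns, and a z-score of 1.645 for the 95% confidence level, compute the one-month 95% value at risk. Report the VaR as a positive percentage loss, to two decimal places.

2.63

μ = (-0.2 + 0.8 − 1.8 − 1.8 − 1) / 5 = -4.00 / 5 = -0.8000%
Σ(r − μ)² = (-0.2 − (-0.8000))² + (0.8 − (-0.8000))² + (-1.8 − (-0.8000))² + … = 4.9600
sample σ = √(4.9600 / 4) = √1.2400 = 1.1136%
VaR = −(μ − z·σ) = −(-0.8000 − 1.645 × 1.1136) = −(-2.6319) = 2.6319%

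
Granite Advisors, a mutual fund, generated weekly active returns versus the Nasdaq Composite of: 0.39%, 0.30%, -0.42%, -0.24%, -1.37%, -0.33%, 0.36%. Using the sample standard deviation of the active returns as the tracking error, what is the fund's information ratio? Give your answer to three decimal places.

-0.299

Mean return r̄ = -1.310 / 7 = -0.1871%
Sample std dev = √[2.3463 / 6] = 0.6253%
IR = r̄ / tracking error = -0.1871 / 0.6253 = -0.2992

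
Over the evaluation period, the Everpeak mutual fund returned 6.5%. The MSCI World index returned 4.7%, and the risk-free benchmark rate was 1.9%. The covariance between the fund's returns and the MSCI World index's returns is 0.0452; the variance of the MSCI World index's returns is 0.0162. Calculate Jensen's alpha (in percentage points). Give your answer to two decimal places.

-3.21

β = Cov / Var = 0.0452 / 0.0162 = 2.7901
E[R] = Rf + β(Rm − Rf) = 1.9% + 2.7901 × (4.7% − 1.9%) = 9.7123%
α = Rp − E[R] = 6.5% − 9.7123% = -3.2123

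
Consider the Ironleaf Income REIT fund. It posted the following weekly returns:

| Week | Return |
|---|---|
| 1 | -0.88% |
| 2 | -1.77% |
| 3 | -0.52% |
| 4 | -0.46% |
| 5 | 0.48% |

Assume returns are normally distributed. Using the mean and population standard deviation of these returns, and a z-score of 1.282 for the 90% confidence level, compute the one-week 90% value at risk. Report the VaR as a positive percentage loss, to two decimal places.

1.56

Mean return r̄ = -3.150 / 5 = -0.6300%
Σ(r − r̄)² = (-0.88 − (-0.6300))² + (-1.77 − (-0.6300))² + (-0.52 − (-0.6300))² + … = 2.6352
σ = √[2.6352 / 5] = 0.7260%
VaR = −(r̄ − z·σ) = −(-0.6300 − 1.282 × 0.7260) = −(-1.5607) = 1.5607%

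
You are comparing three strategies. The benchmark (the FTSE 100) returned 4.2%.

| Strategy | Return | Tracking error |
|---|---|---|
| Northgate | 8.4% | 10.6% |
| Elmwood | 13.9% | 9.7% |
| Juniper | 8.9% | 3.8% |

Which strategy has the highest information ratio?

Northgate: IR = (8.4% − 4.2%) / 10.6% = 0.396
Elmwood: IR = (13.9% − 4.2%) / 9.7% = 1.000
Juniper: IR = (8.9% − 4.2%) / 3.8% = 1.237
Highest: Juniper (1.237).

Juniper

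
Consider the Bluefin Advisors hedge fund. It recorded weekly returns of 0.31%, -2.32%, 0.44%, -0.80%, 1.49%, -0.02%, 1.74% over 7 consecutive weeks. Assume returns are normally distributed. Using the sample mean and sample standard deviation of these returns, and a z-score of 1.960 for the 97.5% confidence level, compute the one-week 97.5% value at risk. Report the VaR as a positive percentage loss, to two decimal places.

Mean return μ = 0.840 / 7 = 0.1200%
Σ(r − μ)² = (0.31 − 0.1200)² + (-2.32 − 0.1200)² + … = 11.4594
sample σ = √(11.4594 / 6) = √1.9099 = 1.3820%
VaR = −(μ − z·σ) = −(0.1200 − 1.960 × 1.3820) = −(-2.5887) = 2.5887%

2.59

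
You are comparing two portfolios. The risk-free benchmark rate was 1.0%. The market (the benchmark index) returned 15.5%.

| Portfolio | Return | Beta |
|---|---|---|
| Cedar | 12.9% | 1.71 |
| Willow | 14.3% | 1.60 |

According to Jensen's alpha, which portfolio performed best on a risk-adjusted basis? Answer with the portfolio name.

Willow

Cedar: α = 12.9% − [1.0% + 1.71 × (15.5% − 1.0%)] = -12.895
Willow: α = 14.3% − [1.0% + 1.60 × (15.5% − 1.0%)] = -9.900
Highest: Willow (-9.900).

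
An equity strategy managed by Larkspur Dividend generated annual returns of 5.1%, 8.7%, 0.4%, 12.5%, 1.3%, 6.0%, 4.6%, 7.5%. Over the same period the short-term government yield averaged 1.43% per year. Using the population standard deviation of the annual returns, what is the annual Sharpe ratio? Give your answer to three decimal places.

1.182

r̄ = (5.1 + 8.7 + 0.4 + 12.5 + 1.3 + 6 + 4.6 + 7.5) / 8 = 5.7625%
Σ(r − r̄)² = (5.1 − 5.7625)² + (8.7 − 5.7625)² + … = 107.5588
population σ = √(107.5588 / 8) = √13.4449 = 3.6667%
Sharpe = (r̄ − rf) / σ = (5.7625 − 1.43) / 3.6667 = 4.3325 / 3.6667 = 1.1816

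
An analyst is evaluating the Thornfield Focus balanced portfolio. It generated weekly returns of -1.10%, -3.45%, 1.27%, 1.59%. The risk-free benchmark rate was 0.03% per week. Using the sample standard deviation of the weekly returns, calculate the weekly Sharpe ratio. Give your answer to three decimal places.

r̄ = (-1.1 − 3.45 + 1.27 + 1.59) / 4 = -1.690 / 4 = -0.4225%
Sample σ = √[Σ(r − r̄)² / 3] = √[16.5395 / 3] = √5.5132 = 2.3480%
Sharpe = (r̄ − rf) / σ = (-0.4225 − 0.03) / 2.3480 = -0.4525 / 2.3480 = -0.1927

-0.193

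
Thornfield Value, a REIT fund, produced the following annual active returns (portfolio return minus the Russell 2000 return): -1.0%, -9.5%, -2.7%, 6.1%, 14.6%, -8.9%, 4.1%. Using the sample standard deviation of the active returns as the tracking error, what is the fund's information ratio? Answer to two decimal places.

0.04

r̄ = (-1 − 9.5 − 2.7 + 6.1 + 14.6 − 8.9 + 4.1) / 7 = 0.3857%
Σ(r − r̄)² = (-1 − 0.3857)² + (-9.5 − 0.3857)² + (-2.7 − 0.3857)² + … = 443.8886
sample σ = √(443.8886 / 6) = √73.9814 = 8.6012%
IR = r̄ / tracking error = 0.3857 / 8.6012 = 0.0448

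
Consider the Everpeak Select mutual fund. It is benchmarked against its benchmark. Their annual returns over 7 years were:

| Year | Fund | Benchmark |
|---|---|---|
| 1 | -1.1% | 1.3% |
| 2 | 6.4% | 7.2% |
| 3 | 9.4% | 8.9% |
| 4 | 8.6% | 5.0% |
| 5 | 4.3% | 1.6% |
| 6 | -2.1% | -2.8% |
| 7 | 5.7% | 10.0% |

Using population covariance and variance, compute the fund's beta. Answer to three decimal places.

0.790

r̄p = 4.4571%,  r̄m = 4.4571%
Cov = Σ(rp − r̄p)(rm − r̄m) / 7 = 14.5724
Var(rm) = Σ(rm − r̄m)² / 7 = 18.4396
β = Cov / Var = 14.5724 / 18.4396 = 0.7903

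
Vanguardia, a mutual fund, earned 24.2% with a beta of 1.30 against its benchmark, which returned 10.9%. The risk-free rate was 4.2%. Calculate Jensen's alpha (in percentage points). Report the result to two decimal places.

11.29

CAPM expected return = Rf + β(Rm − Rf) = 4.2% + 1.30 × (10.9% − 4.2%) = 4.2 + 1.30 × 6.70 = 12.9100%
Jensen's α = Rp − E[R] = 24.2% − 12.9100% = 11.2900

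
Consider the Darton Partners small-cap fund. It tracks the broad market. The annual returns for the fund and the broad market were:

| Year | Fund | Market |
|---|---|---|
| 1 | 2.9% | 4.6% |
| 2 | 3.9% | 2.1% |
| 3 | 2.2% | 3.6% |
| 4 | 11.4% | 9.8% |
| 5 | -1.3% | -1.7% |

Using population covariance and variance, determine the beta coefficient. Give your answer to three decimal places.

r̄p = 3.8200%,  r̄m = 3.6800%
Cov = Σ(rp − r̄p)(rm − r̄m) / 5 = 14.6184
Var(rm) = Σ(rm − r̄m)² / 5 = 13.9496
β = Cov / Var = 14.6184 / 13.9496 = 1.0479

1.048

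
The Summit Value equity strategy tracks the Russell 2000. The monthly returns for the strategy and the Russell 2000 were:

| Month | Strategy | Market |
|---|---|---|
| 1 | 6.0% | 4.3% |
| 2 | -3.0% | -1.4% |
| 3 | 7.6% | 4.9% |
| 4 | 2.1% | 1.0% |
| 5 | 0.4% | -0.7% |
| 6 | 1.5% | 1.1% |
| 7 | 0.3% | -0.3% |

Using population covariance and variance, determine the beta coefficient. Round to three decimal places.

1.438

r̄p = 2.1286%,  r̄m = 1.2714%
Cov = Σ(rp − r̄p)(rm − r̄m) / 7 = 7.3822
Var(rm) = Σ(rm − r̄m)² / 7 = 5.1335
β = Cov / Var = 7.3822 / 5.1335 = 1.4380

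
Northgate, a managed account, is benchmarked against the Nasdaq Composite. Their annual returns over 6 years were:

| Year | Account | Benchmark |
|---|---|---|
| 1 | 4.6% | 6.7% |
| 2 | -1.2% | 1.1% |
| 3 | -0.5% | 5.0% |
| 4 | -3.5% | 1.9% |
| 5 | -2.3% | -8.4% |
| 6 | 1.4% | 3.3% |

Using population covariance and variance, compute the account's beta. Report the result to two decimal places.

r̄p = -0.2500%,  r̄m = 1.6000%
Cov = Σ(rp − r̄p)(rm − r̄m) / 6 = 7.7817
Var(rm) = Σ(rm − r̄m)² / 6 = 23.4667
β = Cov / Var = 7.7817 / 23.4667 = 0.3316

0.33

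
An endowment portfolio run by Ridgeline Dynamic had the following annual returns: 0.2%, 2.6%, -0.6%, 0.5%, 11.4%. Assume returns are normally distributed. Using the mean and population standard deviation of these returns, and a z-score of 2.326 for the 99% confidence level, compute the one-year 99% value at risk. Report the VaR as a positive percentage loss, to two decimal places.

Mean return r̄ = 14.10 / 5 = 2.8200%
Σ(r − r̄)² = 97.6080; population σ = √(97.6080/5) = 4.4183%
VaR = −(r̄ − z·σ) = −(2.8200 − 2.326 × 4.4183) = −(-7.4570) = 7.4570%

7.46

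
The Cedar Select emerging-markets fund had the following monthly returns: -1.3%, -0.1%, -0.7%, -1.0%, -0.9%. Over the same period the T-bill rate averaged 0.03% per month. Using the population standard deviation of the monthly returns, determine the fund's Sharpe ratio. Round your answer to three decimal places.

-2.075

μ = (-1.3 − 0.1 − 0.7 − 1 − 0.9) / 5 = -4.00 / 5 = -0.8000%
Σ(r − μ)² = 0.8000; population σ = √(0.8000/5) = 0.4000%
Sharpe = (μ − rf) / σ = (-0.8000 − 0.03) / 0.4000 = -0.8300 / 0.4000 = -2.0750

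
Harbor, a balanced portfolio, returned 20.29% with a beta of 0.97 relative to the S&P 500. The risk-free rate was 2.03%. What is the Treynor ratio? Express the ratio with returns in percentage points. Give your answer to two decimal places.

18.82

Treynor = (Rp − Rf) / β = (20.29% − 2.03%) / 0.97 = 18.26 / 0.97 = 18.8247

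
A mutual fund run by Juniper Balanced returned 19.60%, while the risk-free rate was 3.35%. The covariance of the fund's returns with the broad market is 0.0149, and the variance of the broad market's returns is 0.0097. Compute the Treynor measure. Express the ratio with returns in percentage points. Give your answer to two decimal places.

β = Cov / Var = 0.0149 / 0.0097 = 1.5361
Treynor = (Rp − Rf) / β = (19.60% − 3.35%) / 1.5361 = 16.25 / 1.5361 = 10.5787

10.58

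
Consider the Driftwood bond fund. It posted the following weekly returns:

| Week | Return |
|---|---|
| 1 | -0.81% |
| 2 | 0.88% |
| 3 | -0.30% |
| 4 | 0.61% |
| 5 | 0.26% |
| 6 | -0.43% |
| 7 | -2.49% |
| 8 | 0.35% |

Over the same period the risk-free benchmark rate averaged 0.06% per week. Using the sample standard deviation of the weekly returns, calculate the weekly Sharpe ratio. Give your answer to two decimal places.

-0.28

r̄ = (-0.81 + 0.88 − 0.3 + 0.61 + 0.26 − 0.43 − 2.49 + 0.35) / 8 = -1.930 / 8 = -0.2413%
Sample σ = √[Σ(r − r̄)² / 7] = √[8.0021 / 7] = √1.1432 = 1.0692%
Sharpe = (r̄ − rf) / σ = (-0.2413 − 0.06) / 1.0692 = -0.3013 / 1.0692 = -0.2818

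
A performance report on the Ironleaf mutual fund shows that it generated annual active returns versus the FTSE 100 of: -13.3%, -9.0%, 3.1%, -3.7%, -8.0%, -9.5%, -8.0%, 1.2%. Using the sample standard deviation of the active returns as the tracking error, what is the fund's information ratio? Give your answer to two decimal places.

r̄ = (-13.3 − 9 + 3.1 − 3.7 − 8 − 9.5 − 8 + 1.2) / 8 = -47.20 / 8 = -5.9000%
Sample std dev = √[222.4000 / 7] = 5.6366%
IR = r̄ / tracking error = -5.9000 / 5.6366 = -1.0467

-1.05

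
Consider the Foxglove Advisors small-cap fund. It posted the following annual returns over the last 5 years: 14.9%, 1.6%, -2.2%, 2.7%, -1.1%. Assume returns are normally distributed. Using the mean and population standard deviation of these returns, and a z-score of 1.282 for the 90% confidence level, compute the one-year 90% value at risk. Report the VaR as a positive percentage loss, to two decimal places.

4.67

r̄ = (14.9 + 1.6 − 2.2 + 2.7 − 1.1) / 5 = 15.90 / 5 = 3.1800%
Σ(r − r̄)² = (14.9 − 3.1800)² + (1.6 − 3.1800)² + (-2.2 − 3.1800)² + … = 187.3480
σ = √[187.3480 / 5] = 6.1212%
VaR = −(r̄ − z·σ) = −(3.1800 − 1.282 × 6.1212) = −(-4.6674) = 4.6674%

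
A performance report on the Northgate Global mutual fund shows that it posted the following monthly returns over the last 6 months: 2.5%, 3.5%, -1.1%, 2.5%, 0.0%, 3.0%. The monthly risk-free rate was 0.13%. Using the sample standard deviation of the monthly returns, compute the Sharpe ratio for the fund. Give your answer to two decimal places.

μ = (2.5 + 3.5 − 1.1 + 2.5 + 0 + 3) / 6 = 10.40 / 6 = 1.7333%
Σ(r − μ)² = (2.5 − 1.7333)² + (3.5 − 1.7333)² + (-1.1 − 1.7333)² + … = 16.9333
σ = √[16.9333 / 5] = 1.8403%
Sharpe = (μ − rf) / σ = (1.7333 − 0.13) / 1.8403 = 1.6033 / 1.8403 = 0.8712

0.87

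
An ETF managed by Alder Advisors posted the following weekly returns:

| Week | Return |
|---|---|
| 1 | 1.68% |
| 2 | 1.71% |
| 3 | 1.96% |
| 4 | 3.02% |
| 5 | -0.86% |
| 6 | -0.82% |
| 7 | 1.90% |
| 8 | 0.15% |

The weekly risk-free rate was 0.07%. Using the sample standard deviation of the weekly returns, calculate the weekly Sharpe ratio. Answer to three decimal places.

Mean return r̄ = 8.740 / 8 = 1.0925%
Sample std dev = √[14.2046 / 7] = 1.4245%
Sharpe = (r̄ − rf) / σ = (1.0925 − 0.07) / 1.4245 = 1.0225 / 1.4245 = 0.7178

0.718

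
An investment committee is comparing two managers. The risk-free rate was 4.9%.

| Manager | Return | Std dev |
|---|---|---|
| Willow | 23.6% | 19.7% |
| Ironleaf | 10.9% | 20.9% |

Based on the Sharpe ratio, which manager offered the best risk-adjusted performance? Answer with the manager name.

Willow

Willow: Sharpe ratio = (23.6% − 4.9%) / 19.7% = 0.949
Ironleaf: Sharpe ratio = (10.9% − 4.9%) / 20.9% = 0.287
Highest: Willow (0.949).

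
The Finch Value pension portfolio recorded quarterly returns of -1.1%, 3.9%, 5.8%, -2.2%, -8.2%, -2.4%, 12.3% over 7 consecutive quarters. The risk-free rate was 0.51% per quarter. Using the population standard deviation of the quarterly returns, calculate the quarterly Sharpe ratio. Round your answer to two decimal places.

0.10

r̄ = (-1.1 + 3.9 + 5.8 − 2.2 − 8.2 − 2.4 + 12.3) / 7 = 1.1571%
Σ(r − r̄)² = 269.8171; population σ = √(269.8171/7) = 6.2085%
Sharpe = (r̄ − rf) / σ = (1.1571 − 0.51) / 6.2085 = 0.6471 / 6.2085 = 0.1042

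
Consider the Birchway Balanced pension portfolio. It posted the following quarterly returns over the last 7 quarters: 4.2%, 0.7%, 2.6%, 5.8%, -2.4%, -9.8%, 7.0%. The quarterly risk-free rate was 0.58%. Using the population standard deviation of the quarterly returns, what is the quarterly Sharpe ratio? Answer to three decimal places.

Mean return r̄ = 8.10 / 7 = 1.1571%
Σ(r − r̄)² = (4.2 − 1.1571)² + (0.7 − 1.1571)² + … = 199.9571
population σ = √(199.9571 / 7) = √28.5653 = 5.3447%
Sharpe = (r̄ − rf) / σ = (1.1571 − 0.58) / 5.3447 = 0.5771 / 5.3447 = 0.1080

0.108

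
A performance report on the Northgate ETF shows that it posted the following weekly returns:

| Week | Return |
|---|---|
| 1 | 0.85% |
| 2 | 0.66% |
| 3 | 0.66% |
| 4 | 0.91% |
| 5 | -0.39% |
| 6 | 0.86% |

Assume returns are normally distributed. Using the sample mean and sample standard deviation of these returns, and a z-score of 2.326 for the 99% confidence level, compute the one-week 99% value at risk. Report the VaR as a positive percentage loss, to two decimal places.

Mean return μ = 3.550 / 6 = 0.5917%
Sample σ = √[Σ(r − μ)² / 5] = √[1.2131 / 5] = √0.2426 = 0.4925%
VaR = −(μ − z·σ) = −(0.5917 − 2.326 × 0.4925) = −(-0.5539) = 0.5539%

0.55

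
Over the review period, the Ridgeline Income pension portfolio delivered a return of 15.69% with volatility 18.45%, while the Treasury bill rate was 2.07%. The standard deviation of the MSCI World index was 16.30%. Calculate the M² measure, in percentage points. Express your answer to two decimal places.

14.10

Sharpe = (Rp − Rf) / σp = (15.69% − 2.07%) / 18.45% = 0.7382
M² = Rf + Sharpe × σm = 2.07% + 0.7382 × 16.30% = 14.1027%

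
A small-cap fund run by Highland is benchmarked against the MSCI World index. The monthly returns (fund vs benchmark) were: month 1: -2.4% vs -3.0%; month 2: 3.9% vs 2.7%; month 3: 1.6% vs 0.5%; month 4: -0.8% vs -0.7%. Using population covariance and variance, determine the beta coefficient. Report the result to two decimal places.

r̄p = 0.5750%,  r̄m = -0.1250%
Cov = Σ(rp − r̄p)(rm − r̄m) / 4 = 4.8444
Var(rm) = Σ(rm − r̄m)² / 4 = 4.2419
β = Cov / Var = 4.8444 / 4.2419 = 1.1420

1.14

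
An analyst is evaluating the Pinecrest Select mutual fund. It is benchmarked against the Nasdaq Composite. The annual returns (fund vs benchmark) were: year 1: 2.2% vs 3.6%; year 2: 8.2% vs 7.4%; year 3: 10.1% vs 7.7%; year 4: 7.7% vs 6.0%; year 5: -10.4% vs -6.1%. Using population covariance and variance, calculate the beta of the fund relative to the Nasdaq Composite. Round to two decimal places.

1.45

r̄p = 3.5600%,  r̄m = 3.7200%
Cov = Σ(rp − r̄p)(rm − r̄m) / 5 = 37.9588
Var(rm) = Σ(rm − r̄m)² / 5 = 26.2056
β = Cov / Var = 37.9588 / 26.2056 = 1.4485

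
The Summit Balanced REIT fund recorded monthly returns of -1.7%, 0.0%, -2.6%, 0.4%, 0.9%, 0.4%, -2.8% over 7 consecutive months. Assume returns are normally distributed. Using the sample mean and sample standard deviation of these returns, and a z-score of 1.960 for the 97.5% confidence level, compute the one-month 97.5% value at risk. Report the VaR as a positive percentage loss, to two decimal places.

r̄ = (-1.7 + 0 − 2.6 + 0.4 + 0.9 + 0.4 − 2.8) / 7 = -0.7714%
Sample σ = √[Σ(r − r̄)² / 6] = √[14.4543 / 6] = √2.4091 = 1.5521%
VaR = −(r̄ − z·σ) = −(-0.7714 − 1.960 × 1.5521) = −(-3.8135) = 3.8135%

3.81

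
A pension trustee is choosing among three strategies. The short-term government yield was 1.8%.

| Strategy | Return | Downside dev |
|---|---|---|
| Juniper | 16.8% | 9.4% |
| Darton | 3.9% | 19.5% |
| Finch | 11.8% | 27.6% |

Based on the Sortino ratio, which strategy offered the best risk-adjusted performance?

Juniper

Juniper: Sortino ratio = (16.8% − 1.8%) / 9.4% = 1.596
Darton: Sortino ratio = (3.9% − 1.8%) / 19.5% = 0.108
Finch: Sortino ratio = (11.8% − 1.8%) / 27.6% = 0.362
Highest: Juniper (1.596).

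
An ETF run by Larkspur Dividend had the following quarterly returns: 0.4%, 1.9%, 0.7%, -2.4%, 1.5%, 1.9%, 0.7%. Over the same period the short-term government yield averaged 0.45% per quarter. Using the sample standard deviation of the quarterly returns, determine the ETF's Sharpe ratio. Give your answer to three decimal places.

Mean return r̄ = 4.70 / 7 = 0.6714%
Σ(r − r̄)² = 13.2143; sample σ = √(13.2143/6) = 1.4840%
Sharpe = (r̄ − rf) / σ = (0.6714 − 0.45) / 1.4840 = 0.2214 / 1.4840 = 0.1492

0.149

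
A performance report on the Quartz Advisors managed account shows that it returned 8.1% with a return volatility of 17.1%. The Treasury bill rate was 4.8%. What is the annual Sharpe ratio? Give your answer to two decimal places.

Sharpe = (Rp − Rf) / σp = (8.1% − 4.8%) / 17.1% = 3.30% / 17.1% = 0.1930

0.19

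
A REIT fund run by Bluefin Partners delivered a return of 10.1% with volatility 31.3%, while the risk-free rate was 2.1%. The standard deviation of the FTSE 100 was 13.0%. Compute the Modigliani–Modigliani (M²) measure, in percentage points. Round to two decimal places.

5.42

Sharpe = (Rp − Rf) / σp = (10.1% − 2.1%) / 31.3% = 0.2556
M² = Rf + Sharpe × σm = 2.1% + 0.2556 × 13.0% = 5.4228%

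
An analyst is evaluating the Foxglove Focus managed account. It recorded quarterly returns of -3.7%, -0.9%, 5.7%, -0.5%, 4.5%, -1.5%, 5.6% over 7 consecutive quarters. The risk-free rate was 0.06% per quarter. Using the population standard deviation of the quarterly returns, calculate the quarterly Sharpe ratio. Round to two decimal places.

0.35

r̄ = (-3.7 − 0.9 + 5.7 − 0.5 + 4.5 − 1.5 + 5.6) / 7 = 9.20 / 7 = 1.3143%
Σ(r − r̄)² = (-3.7 − 1.3143)² + (-0.9 − 1.3143)² + … = 89.0086
σ = √[89.0086 / 7] = 3.5659%
Sharpe = (r̄ − rf) / σ = (1.3143 − 0.06) / 3.5659 = 1.2543 / 3.5659 = 0.3517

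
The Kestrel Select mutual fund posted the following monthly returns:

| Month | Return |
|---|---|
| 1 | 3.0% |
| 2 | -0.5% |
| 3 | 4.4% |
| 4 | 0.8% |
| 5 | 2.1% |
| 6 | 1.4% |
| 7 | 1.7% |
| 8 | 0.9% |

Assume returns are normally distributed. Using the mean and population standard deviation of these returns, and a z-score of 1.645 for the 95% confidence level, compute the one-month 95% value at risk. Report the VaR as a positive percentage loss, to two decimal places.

Mean return r̄ = 13.80 / 8 = 1.7250%
Population σ = √[Σ(r − r̄)² / 8] = √[15.5150 / 8] = √1.9394 = 1.3926%
VaR = −(r̄ − z·σ) = −(1.7250 − 1.645 × 1.3926) = −(-0.5658) = 0.5658%

0.57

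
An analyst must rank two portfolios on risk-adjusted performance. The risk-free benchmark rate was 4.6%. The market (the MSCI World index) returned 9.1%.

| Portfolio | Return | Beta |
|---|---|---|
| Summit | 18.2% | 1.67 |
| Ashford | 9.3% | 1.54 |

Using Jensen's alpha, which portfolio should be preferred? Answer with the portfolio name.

Summit: α = 18.2% − [4.6% + 1.67 × (9.1% − 4.6%)] = 6.085
Ashford: α = 9.3% − [4.6% + 1.54 × (9.1% − 4.6%)] = -2.230
Highest: Summit (6.085).

Summit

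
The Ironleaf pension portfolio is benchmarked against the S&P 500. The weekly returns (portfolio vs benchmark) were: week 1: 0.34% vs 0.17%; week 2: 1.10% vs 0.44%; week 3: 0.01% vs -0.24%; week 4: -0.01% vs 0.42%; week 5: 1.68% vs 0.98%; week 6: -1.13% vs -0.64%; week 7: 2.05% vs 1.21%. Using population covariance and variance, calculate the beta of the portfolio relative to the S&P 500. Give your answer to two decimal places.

1.61

r̄p = 0.5771%,  r̄m = 0.3343%
Cov = Σ(rp − r̄p)(rm − r̄m) / 7 = 0.5764
Var(rm) = Σ(rm − r̄m)² / 7 = 0.3583
β = Cov / Var = 0.5764 / 0.3583 = 1.6087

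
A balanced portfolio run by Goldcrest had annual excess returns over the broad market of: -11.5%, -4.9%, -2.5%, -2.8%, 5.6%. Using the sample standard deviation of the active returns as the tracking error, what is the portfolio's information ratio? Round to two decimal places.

-0.53

r̄ = (-11.5 − 4.9 − 2.5 − 2.8 + 5.6) / 5 = -16.10 / 5 = -3.2200%
Σ(r − r̄)² = (-11.5 − (-3.2200))² + (-4.9 − (-3.2200))² + … = 149.8680
sample σ = √(149.8680 / 4) = √37.4670 = 6.1210%
IR = r̄ / tracking error = -3.2200 / 6.1210 = -0.5261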